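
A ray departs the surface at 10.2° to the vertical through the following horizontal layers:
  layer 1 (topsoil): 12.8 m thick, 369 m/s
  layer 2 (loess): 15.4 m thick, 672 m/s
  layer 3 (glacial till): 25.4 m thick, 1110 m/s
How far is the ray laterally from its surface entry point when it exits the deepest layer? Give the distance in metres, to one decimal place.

Ray parameter p = sin 10.2° / 369 m/s = 4.7990e-04 s/m.
Layer 1: θ = 10.20°; offset = 12.8·tan 10.20° = 2.303 m.
Layer 2: sin θ = p·672 = 0.3225 → θ = 18.81°; offset = 15.4·tan 18.81° = 5.247 m.
Layer 3: sin θ = p·1110 = 0.5327 → θ = 32.19°; offset = 25.4·tan 32.19° = 15.988 m.
Σ offsets = 23.537 m.

23.5 m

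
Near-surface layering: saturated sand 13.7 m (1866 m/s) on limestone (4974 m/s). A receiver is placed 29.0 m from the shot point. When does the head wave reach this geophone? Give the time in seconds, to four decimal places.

t = x/V₂ + 2h·√(V₂²−V₁²)/(V₁V₂).
√(V₂²−V₁²) = √(4974²−1866²) = 4610.7 m/s; delay term = 2·13.7·4610.7/(1866·4974) = 0.01361 s.
t = 29.0/4974 + 0.01361 = 0.01944 s.

0.0194 s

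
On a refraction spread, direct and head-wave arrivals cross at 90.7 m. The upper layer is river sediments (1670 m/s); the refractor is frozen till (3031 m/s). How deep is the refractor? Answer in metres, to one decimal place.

h = (x_cross/2)·√((V₂−V₁)/(V₂+V₁)).
(V₂−V₁)/(V₂+V₁) = (3031−1670)/(3031+1670) = 0.2895; √ = 0.5381.
h = (90.7/2)·0.5381 = 24.40 m.

24.4 m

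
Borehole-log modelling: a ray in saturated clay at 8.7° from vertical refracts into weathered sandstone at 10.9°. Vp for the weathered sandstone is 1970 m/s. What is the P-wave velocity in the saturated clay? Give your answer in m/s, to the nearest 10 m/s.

1580 m/s

sin 8.7° = 0.1513; sin 10.9° = 0.1891.
V₁ = V₂·(sin θ₁/sin θ₂) = 1970·(0.1513/0.1891) = 1575.84 m/s.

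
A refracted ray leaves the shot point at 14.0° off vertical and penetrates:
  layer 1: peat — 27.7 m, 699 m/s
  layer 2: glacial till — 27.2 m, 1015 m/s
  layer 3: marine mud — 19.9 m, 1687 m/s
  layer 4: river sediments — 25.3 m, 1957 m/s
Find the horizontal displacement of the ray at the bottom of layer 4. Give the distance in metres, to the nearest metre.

55 m

Apply Snell's law at each interface; in layer i the horizontal offset is hᵢ·tan θᵢ.
Layer 1: θ = 14.00°; offset = 27.7·tan 14.00° = 6.906 m.
Layer 2: sin θ = 1015·sin 14.0°/699 = 0.3513, θ = 20.57°; offset = 27.2·tan 20.57° = 10.205 m.
Layer 3: sin θ = 1687·sin 14.0°/699 = 0.5839, θ = 35.72°; offset = 19.9·tan 35.72° = 14.312 m.
Layer 4: sin θ = 1957·sin 14.0°/699 = 0.6773, θ = 42.63°; offset = 25.3·tan 42.63° = 23.292 m.
Σ offsets = 54.716 m.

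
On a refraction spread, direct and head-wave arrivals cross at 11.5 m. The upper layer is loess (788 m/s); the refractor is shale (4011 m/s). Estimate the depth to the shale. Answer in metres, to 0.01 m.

h = (x_cross/2)·√((V₂−V₁)/(V₂+V₁)).
(V₂−V₁)/(V₂+V₁) = (4011−788)/(4011+788) = 0.6716; √ = 0.8195.
h = (11.5/2)·0.8195 = 4.71 m.

4.71 m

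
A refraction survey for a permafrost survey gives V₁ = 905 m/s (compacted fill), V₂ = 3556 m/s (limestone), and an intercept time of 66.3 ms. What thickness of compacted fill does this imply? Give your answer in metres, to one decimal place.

θ_c = arcsin(905/3556) = 14.74°; cos θ_c = 0.9671.
tᵢ = 2h cos θ_c/V₁ ⇒ h = tᵢ·V₁/(2 cos θ_c) = 0.0663·905/(2·0.9671) = 31.02 m.

31.0 m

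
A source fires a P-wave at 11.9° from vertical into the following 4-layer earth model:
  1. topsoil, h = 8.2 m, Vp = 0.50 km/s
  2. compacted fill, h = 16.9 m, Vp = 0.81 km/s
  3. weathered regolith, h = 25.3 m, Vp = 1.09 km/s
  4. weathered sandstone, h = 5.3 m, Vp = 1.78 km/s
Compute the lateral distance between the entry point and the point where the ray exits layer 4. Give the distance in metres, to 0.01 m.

26.18 m

Apply Snell's law at each interface; in layer i the horizontal offset is hᵢ·tan θᵢ.
Layer 1: θ = 11.90°; offset = 8.2·tan 11.90° = 1.7280 m.
Layer 2: sin θ = 0.81·sin 11.9°/0.50 = 0.3341, θ = 19.51°; offset = 16.9·tan 19.51° = 5.9895 m.
Layer 3: sin θ = 1.09·sin 11.9°/0.50 = 0.4495, θ = 26.71°; offset = 25.3·tan 26.71° = 12.7319 m.
Layer 4: sin θ = 1.78·sin 11.9°/0.50 = 0.7341, θ = 47.23°; offset = 5.3·tan 47.23° = 5.7295 m.
Total horizontal offset = 26.1789 m.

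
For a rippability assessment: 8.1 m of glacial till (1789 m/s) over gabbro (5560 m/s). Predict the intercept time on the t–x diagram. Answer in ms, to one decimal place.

8.6 ms

tᵢ = 2h·√(V₂²−V₁²)/(V₁V₂).
√(V₂²−V₁²) = √(5560²−1789²) = 5264.3 m/s.
tᵢ = 2·8.1·5264.3/(1789·5560) = 0.00857 s.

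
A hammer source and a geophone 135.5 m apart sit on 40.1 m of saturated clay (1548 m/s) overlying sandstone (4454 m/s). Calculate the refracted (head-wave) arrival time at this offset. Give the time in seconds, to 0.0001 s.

t = x/V₂ + 2h·√(V₂²−V₁²)/(V₁V₂).
√(V₂²−V₁²) = √(4454²−1548²) = 4176.3 m/s; delay term = 2·40.1·4176.3/(1548·4454) = 0.04858 s.
t = 135.5/4454 + 0.04858 = 0.07900 s.

0.0790 s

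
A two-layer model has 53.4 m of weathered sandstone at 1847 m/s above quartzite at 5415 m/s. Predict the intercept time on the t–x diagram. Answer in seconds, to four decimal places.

tᵢ = 2h·√(V₂²−V₁²)/(V₁V₂).
√(V₂²−V₁²) = √(5415²−1847²) = 5090.3 m/s.
tᵢ = 2·53.4·5090.3/(1847·5415) = 0.05436 s.

0.0544 s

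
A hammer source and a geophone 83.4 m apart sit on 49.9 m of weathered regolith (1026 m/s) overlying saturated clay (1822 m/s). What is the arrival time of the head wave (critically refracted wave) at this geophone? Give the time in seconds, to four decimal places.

t = x/V₂ + 2h·√(V₂²−V₁²)/(V₁V₂).
√(V₂²−V₁²) = √(1822²−1026²) = 1505.7 m/s; delay term = 2·49.9·1505.7/(1026·1822) = 0.08038 s.
t = 83.4/1822 + 0.08038 = 0.12616 s.

0.1262 s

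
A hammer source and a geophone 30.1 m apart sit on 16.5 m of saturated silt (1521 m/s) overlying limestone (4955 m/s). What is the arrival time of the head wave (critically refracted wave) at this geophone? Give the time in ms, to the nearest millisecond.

27 ms

t = x/V₂ + 2h·√(V₂²−V₁²)/(V₁V₂).
√(V₂²−V₁²) = √(4955²−1521²) = 4715.8 m/s; delay term = 2·16.5·4715.8/(1521·4955) = 0.02065 s.
t = 30.1/4955 + 0.02065 = 0.02672 s.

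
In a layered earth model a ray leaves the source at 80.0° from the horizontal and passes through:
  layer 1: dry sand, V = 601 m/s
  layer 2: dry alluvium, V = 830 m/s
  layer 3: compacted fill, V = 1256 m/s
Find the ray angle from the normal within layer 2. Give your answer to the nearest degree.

From the normal: θ₁ = 90° − 80.0° = 10.0°.
Ray parameter p = sin 10.0° / 601 = 2.8893e-04 s/m.
sin θ_2 = p·V_2 = 2.8893e-04 × 830 = 0.2398.
θ_2 = 13.88° from the vertical.

14°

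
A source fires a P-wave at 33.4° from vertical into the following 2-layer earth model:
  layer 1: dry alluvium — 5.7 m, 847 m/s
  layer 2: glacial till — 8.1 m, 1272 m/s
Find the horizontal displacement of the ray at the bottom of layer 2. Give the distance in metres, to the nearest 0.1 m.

15.7 m

p = sin θ₁/V₁ = sin 33.4°/847 = 6.4992e-04 s/m is conserved through the stack.
Layer 1: θ = 33.40°; offset = 5.7·tan 33.40° = 3.758 m.
Layer 2: sin θ = p·1272 = 0.8267 → θ = 55.76°; offset = 8.1·tan 55.76° = 11.901 m.
Summing the layer offsets gives 15.660 m.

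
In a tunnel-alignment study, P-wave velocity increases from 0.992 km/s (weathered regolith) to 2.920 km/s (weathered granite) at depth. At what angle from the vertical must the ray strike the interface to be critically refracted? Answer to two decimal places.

At critical incidence the refracted ray runs along the interface (θ₂ = 90°), so sin θ_c = V₁/V₂.
θ_c = arcsin(0.992/2.920) = arcsin 0.3397 = 19.86°.

19.86°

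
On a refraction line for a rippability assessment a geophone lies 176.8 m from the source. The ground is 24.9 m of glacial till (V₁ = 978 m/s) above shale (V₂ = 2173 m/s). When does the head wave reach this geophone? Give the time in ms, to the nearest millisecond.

127 ms

t = x/V₂ + 2h·√(V₂²−V₁²)/(V₁V₂).
√(V₂²−V₁²) = √(2173²−978²) = 1940.5 m/s; delay term = 2·24.9·1940.5/(978·2173) = 0.04547 s.
t = 176.8/2173 + 0.04547 = 0.12683 s.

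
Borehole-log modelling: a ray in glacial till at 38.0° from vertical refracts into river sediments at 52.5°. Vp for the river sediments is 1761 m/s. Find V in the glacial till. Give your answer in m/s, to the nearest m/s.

1367 m/s

sin 38.0° = 0.6157; sin 52.5° = 0.7934.
V₁ = V₂·(sin θ₁/sin θ₂) = 1761·(0.6157/0.7934) = 1366.58 m/s.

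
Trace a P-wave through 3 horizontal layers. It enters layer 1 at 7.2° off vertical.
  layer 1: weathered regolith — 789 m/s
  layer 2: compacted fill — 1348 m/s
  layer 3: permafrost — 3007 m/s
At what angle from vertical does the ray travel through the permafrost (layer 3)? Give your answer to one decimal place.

Snell's law across each interface conserves sin θ / V, so sin θ_3 = V_3·sin θ₁/V₁.
sin θ_3 = 3007 × sin 7.2° / 789 = 0.4777.
θ_3 = 28.53° from the vertical.

28.5°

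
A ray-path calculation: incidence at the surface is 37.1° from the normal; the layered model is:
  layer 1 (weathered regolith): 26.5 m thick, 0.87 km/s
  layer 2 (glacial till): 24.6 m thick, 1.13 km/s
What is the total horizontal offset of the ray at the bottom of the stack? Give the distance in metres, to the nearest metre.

51 m

Ray parameter p = sin 37.1° / 0.87 km/s = 6.9334e-01 s/km.
Layer 1: θ = 37.10°; offset = 26.5·tan 37.10° = 20.042 m.
Layer 2: sin θ = p·1.13 = 0.7835 → θ = 51.58°; offset = 24.6·tan 51.58° = 31.015 m.
Total horizontal offset = 51.057 m.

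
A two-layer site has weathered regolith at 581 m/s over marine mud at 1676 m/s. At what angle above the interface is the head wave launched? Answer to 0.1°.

At critical incidence the refracted ray runs along the interface (θ₂ = 90°), so sin θ_c = V₁/V₂.
θ_c = arcsin(581/1676) = arcsin 0.3467 = 20.28°.
Measured from the interface: 90° − 20.28° = 69.72°.

69.7°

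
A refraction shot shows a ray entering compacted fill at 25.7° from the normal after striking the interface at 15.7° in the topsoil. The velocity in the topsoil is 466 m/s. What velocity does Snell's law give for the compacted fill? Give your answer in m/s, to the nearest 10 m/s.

sin 15.7° = 0.2706; sin 25.7° = 0.4337.
V₂ = V₁·(sin θ₂/sin θ₁) = 466·(0.4337/0.2706) = 746.80 m/s.

750 m/s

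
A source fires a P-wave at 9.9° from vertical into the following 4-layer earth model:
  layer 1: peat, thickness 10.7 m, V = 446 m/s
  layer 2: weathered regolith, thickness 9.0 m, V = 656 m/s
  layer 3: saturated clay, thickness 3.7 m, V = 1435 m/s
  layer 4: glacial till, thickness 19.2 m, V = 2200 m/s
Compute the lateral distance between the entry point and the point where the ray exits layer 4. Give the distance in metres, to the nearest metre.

37 m

Apply Snell's law at each interface; in layer i the horizontal offset is hᵢ·tan θᵢ.
Layer 1: θ = 9.90°; offset = 10.7·tan 9.90° = 1.867 m.
Layer 2: sin θ = 656·sin 9.9°/446 = 0.2529, θ = 14.65°; offset = 9.0·tan 14.65° = 2.352 m.
Layer 3: sin θ = 1435·sin 9.9°/446 = 0.5532, θ = 33.59°; offset = 3.7·tan 33.59° = 2.457 m.
Layer 4: sin θ = 2200·sin 9.9°/446 = 0.8481, θ = 58.00°; offset = 19.2·tan 58.00° = 30.731 m.
Σ offsets = 37.407 m.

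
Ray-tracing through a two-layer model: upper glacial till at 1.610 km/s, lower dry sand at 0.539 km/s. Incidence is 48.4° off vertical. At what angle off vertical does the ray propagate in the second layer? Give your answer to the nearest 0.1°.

sin θ₁/V₁ = sin θ₂/V₂ ⇒ sin θ₂ = 0.539·sin 48.4°/1.610 = 0.539·0.7478/1.610 = 0.2503.
θ₂ = arcsin 0.2503 = 14.50° from the normal.

14.5°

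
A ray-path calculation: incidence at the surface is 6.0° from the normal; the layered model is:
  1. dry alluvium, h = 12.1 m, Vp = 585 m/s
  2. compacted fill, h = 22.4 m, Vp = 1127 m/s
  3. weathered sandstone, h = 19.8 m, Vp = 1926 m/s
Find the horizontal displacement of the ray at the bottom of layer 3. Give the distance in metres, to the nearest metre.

13 m

Apply Snell's law at each interface; in layer i the horizontal offset is hᵢ·tan θᵢ.
Layer 1: θ = 6.00°; offset = 12.1·tan 6.00° = 1.272 m.
Layer 2: sin θ = 1127·sin 6.0°/585 = 0.2014, θ = 11.62°; offset = 22.4·tan 11.62° = 4.605 m.
Layer 3: sin θ = 1926·sin 6.0°/585 = 0.3441, θ = 20.13°; offset = 19.8·tan 20.13° = 7.257 m.
Σ offsets = 13.134 m.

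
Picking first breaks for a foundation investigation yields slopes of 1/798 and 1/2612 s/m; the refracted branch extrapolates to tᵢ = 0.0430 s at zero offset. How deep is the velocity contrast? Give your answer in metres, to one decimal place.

θ_c = arcsin(798/2612) = 17.79°; cos θ_c = 0.9522.
tᵢ = 2h cos θ_c/V₁ ⇒ h = tᵢ·V₁/(2 cos θ_c) = 0.043·798/(2·0.9522) = 18.02 m.

18.0 m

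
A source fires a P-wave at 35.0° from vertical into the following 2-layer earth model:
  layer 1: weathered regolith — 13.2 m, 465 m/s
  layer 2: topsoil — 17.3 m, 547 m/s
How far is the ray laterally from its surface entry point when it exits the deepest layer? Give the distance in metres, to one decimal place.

25.1 m

Apply Snell's law at each interface; in layer i the horizontal offset is hᵢ·tan θᵢ.
Layer 1: θ = 35.00°; offset = 13.2·tan 35.00° = 9.243 m.
Layer 2: sin θ = 547·sin 35.0°/465 = 0.6747, θ = 42.43°; offset = 17.3·tan 42.43° = 15.815 m.
Σ offsets = 25.058 m.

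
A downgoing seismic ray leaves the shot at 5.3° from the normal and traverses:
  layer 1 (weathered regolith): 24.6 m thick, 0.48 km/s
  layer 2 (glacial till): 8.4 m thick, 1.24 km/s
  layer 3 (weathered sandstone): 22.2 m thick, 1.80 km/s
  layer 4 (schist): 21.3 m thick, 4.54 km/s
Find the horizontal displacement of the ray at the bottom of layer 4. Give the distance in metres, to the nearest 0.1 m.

Ray parameter p = sin 5.3° / 0.48 km/s = 1.9244e-01 s/km.
Layer 1: θ = 5.30°; offset = 24.6·tan 5.30° = 2.282 m.
Layer 2: sin θ = p·1.24 = 0.2386 → θ = 13.81°; offset = 8.4·tan 13.81° = 2.064 m.
Layer 3: sin θ = p·1.80 = 0.3464 → θ = 20.27°; offset = 22.2·tan 20.27° = 8.197 m.
Layer 4: sin θ = p·4.54 = 0.8737 → θ = 60.89°; offset = 21.3·tan 60.89° = 38.250 m.
Σ offsets = 50.793 m.

50.8 m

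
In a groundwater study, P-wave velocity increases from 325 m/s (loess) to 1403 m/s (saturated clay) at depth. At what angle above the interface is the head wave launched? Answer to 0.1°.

At critical incidence the refracted ray runs along the interface (θ₂ = 90°), so sin θ_c = V₁/V₂.
θ_c = arcsin(325/1403) = arcsin 0.2316 = 13.39°.
Measured from the interface: 90° − 13.39° = 76.61°.

76.6°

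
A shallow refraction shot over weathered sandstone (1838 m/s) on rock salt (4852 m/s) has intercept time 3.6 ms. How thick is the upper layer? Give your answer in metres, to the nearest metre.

4 m

h = tᵢ·V₁·V₂ / (2·√(V₂²−V₁²)).
√(V₂²−V₁²) = √(4852² − 1838²) = 4490.4 m/s.
h = 0.0036 s × 1838 × 4852 / (2 × 4490.4) = 3.57 m.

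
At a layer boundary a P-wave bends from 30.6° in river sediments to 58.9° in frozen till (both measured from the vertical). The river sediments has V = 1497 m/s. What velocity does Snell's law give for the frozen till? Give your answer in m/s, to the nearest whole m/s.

2518 m/s

sin 30.6° = 0.5090; sin 58.9° = 0.8563.
V₂ = V₁·(sin θ₂/sin θ₁) = 1497·(0.8563/0.5090) = 2518.13 m/s.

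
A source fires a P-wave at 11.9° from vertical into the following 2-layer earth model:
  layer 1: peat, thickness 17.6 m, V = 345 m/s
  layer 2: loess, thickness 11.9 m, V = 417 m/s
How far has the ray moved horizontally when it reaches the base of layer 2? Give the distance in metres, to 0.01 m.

Ray parameter p = sin 11.9° / 345 m/s = 5.9769e-04 s/m.
Layer 1: θ = 11.90°; offset = 17.6·tan 11.90° = 3.7089 m.
Layer 2: sin θ = p·417 = 0.2492 → θ = 14.43°; offset = 11.9·tan 14.43° = 3.0626 m.
Summing the layer offsets gives 6.7715 m.

6.77 m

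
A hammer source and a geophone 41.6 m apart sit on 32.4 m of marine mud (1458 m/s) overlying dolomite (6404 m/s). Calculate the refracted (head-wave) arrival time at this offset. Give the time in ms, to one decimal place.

t = x/V₂ + 2h·√(V₂²−V₁²)/(V₁V₂).
√(V₂²−V₁²) = √(6404²−1458²) = 6235.8 m/s; delay term = 2·32.4·6235.8/(1458·6404) = 0.04328 s.
t = 41.6/6404 + 0.04328 = 0.04977 s.

49.8 ms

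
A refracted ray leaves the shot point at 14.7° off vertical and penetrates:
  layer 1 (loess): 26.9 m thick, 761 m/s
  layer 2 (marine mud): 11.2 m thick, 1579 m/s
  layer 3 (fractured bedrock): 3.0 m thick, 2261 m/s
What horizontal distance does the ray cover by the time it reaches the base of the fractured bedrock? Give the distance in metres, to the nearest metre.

17 m

p = sin θ₁/V₁ = sin 14.7°/761 = 3.3345e-04 s/m is conserved through the stack.
Layer 1: θ = 14.70°; offset = 26.9·tan 14.70° = 7.057 m.
Layer 2: sin θ = p·1579 = 0.5265 → θ = 31.77°; offset = 11.2·tan 31.77° = 6.936 m.
Layer 3: sin θ = p·2261 = 0.7539 → θ = 48.93°; offset = 3.0·tan 48.93° = 3.443 m.
Σ offsets = 17.436 m.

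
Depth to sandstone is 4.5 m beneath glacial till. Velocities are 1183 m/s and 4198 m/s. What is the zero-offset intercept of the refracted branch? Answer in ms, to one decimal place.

7.3 ms

θ_c = arcsin(V₁/V₂) = arcsin(1183/4198) = 16.37°; cos θ_c = 0.9595.
tᵢ = 2h·cos θ_c / V₁ = 2·4.5·0.9595 / 1183 = 0.00730 s.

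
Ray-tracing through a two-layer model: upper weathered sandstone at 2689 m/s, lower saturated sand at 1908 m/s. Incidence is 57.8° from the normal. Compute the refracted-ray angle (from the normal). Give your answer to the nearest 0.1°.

36.9°

sin θ₁/V₁ = sin θ₂/V₂ ⇒ sin θ₂ = 1908·sin 57.8°/2689 = 1908·0.8462/2689 = 0.6004.
θ₂ = sin⁻¹(0.6004) = 36.90° (from vertical).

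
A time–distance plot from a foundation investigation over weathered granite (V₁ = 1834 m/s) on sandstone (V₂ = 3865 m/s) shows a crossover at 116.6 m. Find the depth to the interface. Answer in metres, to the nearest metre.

x_cross = 2h·√((V₂+V₁)/(V₂−V₁)) → h = x_cross / (2·√((V₂+V₁)/(V₂−V₁))).
√((V₂+V₁)/(V₂−V₁)) = √((3865+1834)/(3865−1834)) = 1.6751.
h = 116.6 / (2·1.6751) = 34.80 m.

35 m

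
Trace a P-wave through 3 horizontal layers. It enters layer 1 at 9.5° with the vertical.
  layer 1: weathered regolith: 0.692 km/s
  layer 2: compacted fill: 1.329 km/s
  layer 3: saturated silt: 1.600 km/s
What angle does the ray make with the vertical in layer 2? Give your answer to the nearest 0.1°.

18.5°

Snell's law across each interface conserves sin θ / V, so sin θ_2 = V_2·sin θ₁/V₁.
sin θ_2 = 1.329 × sin 9.5° / 0.692 = 0.3170.
θ_2 = 18.48° from the vertical.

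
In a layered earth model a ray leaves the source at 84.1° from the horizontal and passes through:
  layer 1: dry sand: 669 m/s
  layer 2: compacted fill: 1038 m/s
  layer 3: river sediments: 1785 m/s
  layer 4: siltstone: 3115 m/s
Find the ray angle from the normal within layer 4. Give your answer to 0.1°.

28.6°

From the normal: θ₁ = 90° − 84.1° = 5.9°.
Ray parameter p = sin 5.9° / 669 = 1.5365e-04 s/m.
sin θ_4 = p·V_4 = 1.5365e-04 × 3115 = 0.4786.
θ_4 = arcsin 0.4786 = 28.60°.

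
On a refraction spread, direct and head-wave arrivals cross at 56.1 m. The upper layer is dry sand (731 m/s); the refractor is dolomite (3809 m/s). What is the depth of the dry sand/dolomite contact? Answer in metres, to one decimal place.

h = (x_cross/2)·√((V₂−V₁)/(V₂+V₁)).
(V₂−V₁)/(V₂+V₁) = (3809−731)/(3809+731) = 0.6780; √ = 0.8234.
h = (56.1/2)·0.8234 = 23.10 m.

23.1 m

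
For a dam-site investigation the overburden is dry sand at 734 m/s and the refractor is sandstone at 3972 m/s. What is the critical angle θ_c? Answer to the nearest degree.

11°

At critical incidence the refracted ray runs along the interface (θ₂ = 90°), so sin θ_c = V₁/V₂.
θ_c = arcsin(734/3972) = arcsin 0.1848 = 10.65°.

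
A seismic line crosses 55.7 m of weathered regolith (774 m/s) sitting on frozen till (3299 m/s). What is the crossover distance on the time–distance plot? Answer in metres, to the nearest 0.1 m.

141.5 m

θ_c = arcsin(774/3299) = 13.57°, so cos θ_c = 0.9721 and tᵢ = 2h cos θ_c/V₁ = 0.1399 s.
At crossover x/V₁ = x/V₂ + tᵢ ⇒ x = tᵢ/(1/V₁ − 1/V₂) = 0.13991/(1.2920e-03 − 3.0312e-04) = 141.49 m.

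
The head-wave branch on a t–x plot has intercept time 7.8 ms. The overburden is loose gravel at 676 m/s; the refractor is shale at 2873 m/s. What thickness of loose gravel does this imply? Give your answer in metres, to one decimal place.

2.7 m

θ_c = arcsin(676/2873) = 13.61°; cos θ_c = 0.9719.
tᵢ = 2h cos θ_c/V₁ ⇒ h = tᵢ·V₁/(2 cos θ_c) = 0.0078·676/(2·0.9719) = 2.71 m.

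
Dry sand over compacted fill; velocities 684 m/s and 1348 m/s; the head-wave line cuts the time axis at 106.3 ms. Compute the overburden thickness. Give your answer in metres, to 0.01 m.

θ_c = arcsin(684/1348) = 30.49°; cos θ_c = 0.8617.
tᵢ = 2h cos θ_c/V₁ ⇒ h = tᵢ·V₁/(2 cos θ_c) = 0.1063·684/(2·0.8617) = 42.19 m.

42.19 m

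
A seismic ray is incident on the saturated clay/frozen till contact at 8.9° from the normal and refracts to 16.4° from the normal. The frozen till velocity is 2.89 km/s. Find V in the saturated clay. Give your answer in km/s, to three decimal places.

1.584 km/s

Snell's law: sin 8.9°/V₁ = sin 16.4°/V₂.
V₁ = V₂·sin 8.9°/sin 16.4° = 2.89 × 0.5480 = 1.584 km/s.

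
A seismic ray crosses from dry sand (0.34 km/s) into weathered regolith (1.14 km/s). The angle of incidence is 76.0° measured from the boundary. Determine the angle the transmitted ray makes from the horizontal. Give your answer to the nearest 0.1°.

Angle from the normal: 90° − 76.0° = 14.0°.
Snell's law: sin θ₂ = (V₂/V₁)·sin θ₁ = (1.14/0.34)·sin 14.0° = 0.8111.
θ₂ = arcsin 0.8111 = 54.21° from the normal.
From the interface: 90° − 54.21° = 35.79°.

35.8°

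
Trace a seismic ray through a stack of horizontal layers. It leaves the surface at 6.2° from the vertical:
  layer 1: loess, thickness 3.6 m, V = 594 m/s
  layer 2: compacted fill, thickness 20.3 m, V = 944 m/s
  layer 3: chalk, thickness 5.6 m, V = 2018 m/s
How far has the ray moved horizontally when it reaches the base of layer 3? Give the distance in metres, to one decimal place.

6.1 m

Apply Snell's law at each interface; in layer i the horizontal offset is hᵢ·tan θᵢ.
Layer 1: θ = 6.20°; offset = 3.6·tan 6.20° = 0.391 m.
Layer 2: sin θ = 944·sin 6.2°/594 = 0.1716, θ = 9.88°; offset = 20.3·tan 9.88° = 3.537 m.
Layer 3: sin θ = 2018·sin 6.2°/594 = 0.3669, θ = 21.52°; offset = 5.6·tan 21.52° = 2.209 m.
Summing the layer offsets gives 6.136 m.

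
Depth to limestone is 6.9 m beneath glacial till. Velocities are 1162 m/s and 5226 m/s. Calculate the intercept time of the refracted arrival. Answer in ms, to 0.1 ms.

11.6 ms

θ_c = arcsin(V₁/V₂) = arcsin(1162/5226) = 12.85°; cos θ_c = 0.9750.
tᵢ = 2h·cos θ_c / V₁ = 2·6.9·0.9750 / 1162 = 0.01158 s.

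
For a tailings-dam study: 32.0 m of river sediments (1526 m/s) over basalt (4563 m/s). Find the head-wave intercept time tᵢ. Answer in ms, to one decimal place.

39.5 ms

tᵢ = 2h·√(V₂²−V₁²)/(V₁V₂).
√(V₂²−V₁²) = √(4563²−1526²) = 4300.3 m/s.
tᵢ = 2·32.0·4300.3/(1526·4563) = 0.03952 s.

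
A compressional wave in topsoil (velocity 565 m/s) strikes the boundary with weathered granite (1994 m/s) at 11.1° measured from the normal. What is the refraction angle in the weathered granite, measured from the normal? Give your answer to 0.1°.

sin θ₁/V₁ = sin θ₂/V₂ ⇒ sin θ₂ = 1994·sin 11.1°/565 = 1994·0.1925/565 = 0.6794.
θ₂ = arcsin 0.6794 = 42.80° from the normal.

42.8°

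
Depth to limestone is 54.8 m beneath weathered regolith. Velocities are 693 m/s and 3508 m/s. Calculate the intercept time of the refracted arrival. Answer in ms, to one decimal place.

155.0 ms

tᵢ = 2h·√(V₂²−V₁²)/(V₁V₂).
√(V₂²−V₁²) = √(3508²−693²) = 3438.9 m/s.
tᵢ = 2·54.8·3438.9/(693·3508) = 0.15504 s.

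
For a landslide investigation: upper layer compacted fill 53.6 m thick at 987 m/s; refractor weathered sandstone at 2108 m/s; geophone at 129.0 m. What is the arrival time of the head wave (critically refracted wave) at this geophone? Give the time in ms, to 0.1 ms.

t = x/V₂ + 2h·√(V₂²−V₁²)/(V₁V₂).
√(V₂²−V₁²) = √(2108²−987²) = 1862.7 m/s; delay term = 2·53.6·1862.7/(987·2108) = 0.09597 s.
t = 129.0/2108 + 0.09597 = 0.15717 s.

157.2 ms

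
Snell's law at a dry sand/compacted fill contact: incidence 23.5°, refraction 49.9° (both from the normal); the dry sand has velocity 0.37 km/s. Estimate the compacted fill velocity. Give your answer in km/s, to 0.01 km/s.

0.71 km/s

sin 23.5° = 0.3987; sin 49.9° = 0.7649.
V₂ = V₁·(sin θ₂/sin θ₁) = 0.37·(0.7649/0.3987) = 0.71 km/s.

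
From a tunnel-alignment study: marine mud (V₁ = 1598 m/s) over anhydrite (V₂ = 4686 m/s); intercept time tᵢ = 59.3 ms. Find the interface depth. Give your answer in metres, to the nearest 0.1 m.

50.4 m

h = tᵢ·V₁·V₂ / (2·√(V₂²−V₁²)).
√(V₂²−V₁²) = √(4686² − 1598²) = 4405.1 m/s.
h = 0.0593 s × 1598 × 4686 / (2 × 4405.1) = 50.40 m.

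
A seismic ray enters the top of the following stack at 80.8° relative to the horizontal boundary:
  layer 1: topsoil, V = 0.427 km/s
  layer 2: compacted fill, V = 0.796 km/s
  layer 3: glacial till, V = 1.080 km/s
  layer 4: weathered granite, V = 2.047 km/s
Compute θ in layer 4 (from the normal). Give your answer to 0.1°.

From the normal: θ₁ = 90° − 80.8° = 9.2°.
Snell's law across each interface conserves sin θ / V, so sin θ_4 = V_4·sin θ₁/V₁.
sin θ_4 = 2.047 × sin 9.2° / 0.427 = 0.7665.
θ_4 = arcsin 0.7665 = 50.04°.

50.0°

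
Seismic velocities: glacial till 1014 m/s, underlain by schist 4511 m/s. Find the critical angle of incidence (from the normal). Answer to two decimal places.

12.99°

Critical incidence: sin θ_c = V₁/V₂ = 1014/4511 = 0.2248.
θ_c = arcsin 0.2248 = 12.99°.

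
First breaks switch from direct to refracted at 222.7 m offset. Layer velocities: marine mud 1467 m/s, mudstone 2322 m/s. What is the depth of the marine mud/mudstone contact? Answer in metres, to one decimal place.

h = (x_cross/2)·√((V₂−V₁)/(V₂+V₁)).
(V₂−V₁)/(V₂+V₁) = (2322−1467)/(2322+1467) = 0.2257; √ = 0.4750.
h = (222.7/2)·0.4750 = 52.89 m.

52.9 m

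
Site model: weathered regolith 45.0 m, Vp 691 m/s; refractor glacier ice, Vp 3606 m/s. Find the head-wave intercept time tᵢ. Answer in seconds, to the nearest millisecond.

0.128 s

θ_c = arcsin(V₁/V₂) = arcsin(691/3606) = 11.05°; cos θ_c = 0.9815.
tᵢ = 2h·cos θ_c / V₁ = 2·45.0·0.9815 / 691 = 0.12783 s.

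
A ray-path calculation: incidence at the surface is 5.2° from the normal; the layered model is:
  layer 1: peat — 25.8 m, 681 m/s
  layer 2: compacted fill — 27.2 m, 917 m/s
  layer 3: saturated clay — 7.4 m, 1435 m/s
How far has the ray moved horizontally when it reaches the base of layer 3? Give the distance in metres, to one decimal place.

7.1 m

Ray parameter p = sin 5.2° / 681 m/s = 1.3309e-04 s/m.
Layer 1: θ = 5.20°; offset = 25.8·tan 5.20° = 2.348 m.
Layer 2: sin θ = p·917 = 0.1220 → θ = 7.01°; offset = 27.2·tan 7.01° = 3.345 m.
Layer 3: sin θ = p·1435 = 0.1910 → θ = 11.01°; offset = 7.4·tan 11.01° = 1.440 m.
Total horizontal offset = 7.132 m.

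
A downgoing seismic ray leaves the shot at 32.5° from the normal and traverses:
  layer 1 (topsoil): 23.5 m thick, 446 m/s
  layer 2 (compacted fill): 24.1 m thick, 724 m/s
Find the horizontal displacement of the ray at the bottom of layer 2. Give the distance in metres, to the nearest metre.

p = sin θ₁/V₁ = sin 32.5°/446 = 1.2047e-03 s/m is conserved through the stack.
Layer 1: θ = 32.50°; offset = 23.5·tan 32.50° = 14.971 m.
Layer 2: sin θ = p·724 = 0.8722 → θ = 60.72°; offset = 24.1·tan 60.72° = 42.974 m.
Summing the layer offsets gives 57.945 m.

58 m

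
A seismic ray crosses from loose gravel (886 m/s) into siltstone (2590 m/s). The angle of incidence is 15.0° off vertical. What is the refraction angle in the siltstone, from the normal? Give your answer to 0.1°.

sin θ₁/V₁ = sin θ₂/V₂ ⇒ sin θ₂ = 2590·sin 15.0°/886 = 2590·0.2588/886 = 0.7566.
θ₂ = arcsin 0.7566 = 49.16° from the normal.

49.2°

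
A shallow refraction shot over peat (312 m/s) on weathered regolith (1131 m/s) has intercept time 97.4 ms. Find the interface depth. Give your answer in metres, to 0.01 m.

θ_c = arcsin(312/1131) = 16.01°; cos θ_c = 0.9612.
tᵢ = 2h cos θ_c/V₁ ⇒ h = tᵢ·V₁/(2 cos θ_c) = 0.0974·312/(2·0.9612) = 15.81 m.

15.81 m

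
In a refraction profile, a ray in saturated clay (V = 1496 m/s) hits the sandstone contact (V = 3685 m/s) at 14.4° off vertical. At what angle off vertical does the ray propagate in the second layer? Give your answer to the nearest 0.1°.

sin θ₁/V₁ = sin θ₂/V₂ ⇒ sin θ₂ = 3685·sin 14.4°/1496 = 3685·0.2487/1496 = 0.6126.
θ₂ = arcsin 0.6126 = 37.78° from the normal.

37.8°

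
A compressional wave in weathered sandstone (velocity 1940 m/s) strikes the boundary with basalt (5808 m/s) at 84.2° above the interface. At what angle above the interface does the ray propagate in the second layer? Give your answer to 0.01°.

Angle from the normal: 90° − 84.2° = 5.8°.
sin θ₁/V₁ = sin θ₂/V₂ ⇒ sin θ₂ = 5808·sin 5.8°/1940 = 5808·0.1011/1940 = 0.3025.
θ₂ = sin⁻¹(0.3025) = 17.61° (from vertical).
From the interface: 90° − 17.61° = 72.39°.

72.39°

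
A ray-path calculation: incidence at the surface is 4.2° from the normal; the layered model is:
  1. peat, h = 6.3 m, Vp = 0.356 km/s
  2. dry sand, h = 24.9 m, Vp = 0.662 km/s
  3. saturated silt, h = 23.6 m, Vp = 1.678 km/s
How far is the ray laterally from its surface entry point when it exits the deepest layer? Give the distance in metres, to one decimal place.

12.6 m

Apply Snell's law at each interface; in layer i the horizontal offset is hᵢ·tan θᵢ.
Layer 1: θ = 4.20°; offset = 6.3·tan 4.20° = 0.463 m.
Layer 2: sin θ = 0.662·sin 4.2°/0.356 = 0.1362, θ = 7.83°; offset = 24.9·tan 7.83° = 3.423 m.
Layer 3: sin θ = 1.678·sin 4.2°/0.356 = 0.3452, θ = 20.19°; offset = 23.6·tan 20.19° = 8.681 m.
Total horizontal offset = 12.566 m.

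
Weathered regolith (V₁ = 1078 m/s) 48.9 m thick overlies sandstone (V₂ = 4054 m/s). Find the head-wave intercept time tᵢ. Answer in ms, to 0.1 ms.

87.5 ms

tᵢ = 2h·√(V₂²−V₁²)/(V₁V₂).
√(V₂²−V₁²) = √(4054²−1078²) = 3908.0 m/s.
tᵢ = 2·48.9·3908.0/(1078·4054) = 0.08746 s.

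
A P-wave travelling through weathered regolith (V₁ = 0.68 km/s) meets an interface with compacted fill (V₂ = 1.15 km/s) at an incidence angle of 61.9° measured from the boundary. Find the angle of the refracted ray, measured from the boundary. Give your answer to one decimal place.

Angle from the normal: 90° − 61.9° = 28.1°.
Snell's law: sin θ₂ = (V₂/V₁)·sin θ₁ = (1.15/0.68)·sin 28.1° = 0.7966.
θ₂ = arcsin 0.7966 = 52.80° from the normal.
From the interface: 90° − 52.80° = 37.20°.

37.2°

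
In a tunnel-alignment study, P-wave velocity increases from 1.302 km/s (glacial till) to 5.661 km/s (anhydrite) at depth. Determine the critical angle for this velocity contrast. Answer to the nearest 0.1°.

13.3°

Critical incidence: sin θ_c = V₁/V₂ = 1.302/5.661 = 0.2300.
θ_c = arcsin 0.2300 = 13.30°.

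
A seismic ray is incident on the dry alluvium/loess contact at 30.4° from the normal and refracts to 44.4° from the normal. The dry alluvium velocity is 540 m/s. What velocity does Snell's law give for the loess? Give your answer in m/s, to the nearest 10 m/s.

750 m/s

sin 30.4° = 0.5060; sin 44.4° = 0.6997.
V₂ = V₁·(sin θ₂/sin θ₁) = 540·(0.6997/0.5060) = 746.63 m/s.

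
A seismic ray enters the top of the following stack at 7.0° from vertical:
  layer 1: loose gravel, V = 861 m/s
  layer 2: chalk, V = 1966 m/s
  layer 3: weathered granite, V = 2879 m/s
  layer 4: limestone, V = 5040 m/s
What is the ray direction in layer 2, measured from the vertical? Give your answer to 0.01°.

Ray parameter p = sin 7.0° / 861 = 1.4154e-04 s/m.
sin θ_2 = p·V_2 = 1.4154e-04 × 1966 = 0.2783.
θ_2 = arcsin 0.2783 = 16.16°.

16.16°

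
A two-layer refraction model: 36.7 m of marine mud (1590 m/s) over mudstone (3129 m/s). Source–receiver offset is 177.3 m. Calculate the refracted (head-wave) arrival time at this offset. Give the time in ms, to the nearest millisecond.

96 ms

θ_c = arcsin(V₁/V₂) = arcsin(1590/3129) = 30.54°, cos θ_c = 0.8613.
Intercept time tᵢ = 2h cos θ_c / V₁ = 2·36.7·0.8613/1590 = 0.03976 s.
t = x/V₂ + tᵢ = 177.3/3129 + 0.03976 = 0.09642 s.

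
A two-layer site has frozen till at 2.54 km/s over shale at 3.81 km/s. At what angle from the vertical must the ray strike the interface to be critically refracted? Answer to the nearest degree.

42°

At critical incidence the refracted ray runs along the interface (θ₂ = 90°), so sin θ_c = V₁/V₂.
θ_c = arcsin(2.54/3.81) = arcsin 0.6667 = 41.81°.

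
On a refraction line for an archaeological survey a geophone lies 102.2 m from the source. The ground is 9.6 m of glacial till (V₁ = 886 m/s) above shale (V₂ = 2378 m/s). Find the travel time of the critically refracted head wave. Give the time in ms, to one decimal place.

63.1 ms

θ_c = arcsin(V₁/V₂) = arcsin(886/2378) = 21.87°, cos θ_c = 0.9280.
Intercept time tᵢ = 2h cos θ_c / V₁ = 2·9.6·0.9280/886 = 0.02011 s.
t = x/V₂ + tᵢ = 102.2/2378 + 0.02011 = 0.06309 s.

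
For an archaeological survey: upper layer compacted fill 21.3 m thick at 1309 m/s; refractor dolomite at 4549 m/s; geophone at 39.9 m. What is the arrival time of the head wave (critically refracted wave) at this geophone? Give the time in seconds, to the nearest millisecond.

θ_c = arcsin(V₁/V₂) = arcsin(1309/4549) = 16.72°, cos θ_c = 0.9577.
Intercept time tᵢ = 2h cos θ_c / V₁ = 2·21.3·0.9577/1309 = 0.03117 s.
t = x/V₂ + tᵢ = 39.9/4549 + 0.03117 = 0.03994 s.

0.040 s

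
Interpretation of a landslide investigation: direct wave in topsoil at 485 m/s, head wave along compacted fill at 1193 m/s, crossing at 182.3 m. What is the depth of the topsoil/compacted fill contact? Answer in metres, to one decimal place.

h = (x_cross/2)·√((V₂−V₁)/(V₂+V₁)).
(V₂−V₁)/(V₂+V₁) = (1193−485)/(1193+485) = 0.4219; √ = 0.6496.
h = (182.3/2)·0.6496 = 59.21 m.

59.2 m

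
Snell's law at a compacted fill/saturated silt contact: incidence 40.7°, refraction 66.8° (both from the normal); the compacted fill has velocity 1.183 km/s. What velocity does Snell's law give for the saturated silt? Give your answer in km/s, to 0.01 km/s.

sin 40.7° = 0.6521; sin 66.8° = 0.9191.
V₂ = V₁·(sin θ₂/sin θ₁) = 1.183·(0.9191/0.6521) = 1.67 km/s.

1.67 km/s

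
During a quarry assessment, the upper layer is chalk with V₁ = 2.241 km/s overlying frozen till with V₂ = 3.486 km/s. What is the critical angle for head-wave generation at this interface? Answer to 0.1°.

At critical incidence the refracted ray runs along the interface (θ₂ = 90°), so sin θ_c = V₁/V₂.
θ_c = arcsin(2.241/3.486) = arcsin 0.6429 = 40.01°.

40.0°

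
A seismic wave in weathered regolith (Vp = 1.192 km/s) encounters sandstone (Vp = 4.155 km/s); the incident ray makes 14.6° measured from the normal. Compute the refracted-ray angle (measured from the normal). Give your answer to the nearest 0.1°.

61.5°

Snell's law: sin θ₂ = (V₂/V₁)·sin θ₁ = (4.155/1.192)·sin 14.6° = 0.8786.
θ₂ = arcsin 0.8786 = 61.48° from the normal.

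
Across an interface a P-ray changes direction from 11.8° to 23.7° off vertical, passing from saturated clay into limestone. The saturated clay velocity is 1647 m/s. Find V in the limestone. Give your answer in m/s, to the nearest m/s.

3237 m/s

Snell's law: sin 11.8°/V₁ = sin 23.7°/V₂.
V₂ = V₁·sin 23.7°/sin 11.8° = 1647 × 1.9656 = 3237.27 m/s.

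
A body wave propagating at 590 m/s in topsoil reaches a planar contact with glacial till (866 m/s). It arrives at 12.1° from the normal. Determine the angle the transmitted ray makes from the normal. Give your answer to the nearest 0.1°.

sin θ₁/V₁ = sin θ₂/V₂ ⇒ sin θ₂ = 866·sin 12.1°/590 = 866·0.2096/590 = 0.3077.
θ₂ = arcsin 0.3077 = 17.92° from the normal.

17.9°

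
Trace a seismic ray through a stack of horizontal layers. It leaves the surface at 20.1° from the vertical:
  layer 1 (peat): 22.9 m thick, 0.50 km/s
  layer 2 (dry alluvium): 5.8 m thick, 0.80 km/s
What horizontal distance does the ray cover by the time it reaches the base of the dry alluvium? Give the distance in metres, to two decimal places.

Apply Snell's law at each interface; in layer i the horizontal offset is hᵢ·tan θᵢ.
Layer 1: θ = 20.10°; offset = 22.9·tan 20.10° = 8.3802 m.
Layer 2: sin θ = 0.80·sin 20.1°/0.50 = 0.5499, θ = 33.36°; offset = 5.8·tan 33.36° = 3.8182 m.
Total horizontal offset = 12.1984 m.

12.20 m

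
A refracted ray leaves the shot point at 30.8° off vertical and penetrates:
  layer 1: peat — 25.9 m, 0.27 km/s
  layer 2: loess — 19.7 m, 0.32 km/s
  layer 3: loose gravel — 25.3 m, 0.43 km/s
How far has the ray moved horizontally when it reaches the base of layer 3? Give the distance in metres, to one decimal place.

Ray parameter p = sin 30.8° / 0.27 km/s = 1.8965e+00 s/km.
Layer 1: θ = 30.80°; offset = 25.9·tan 30.80° = 15.439 m.
Layer 2: sin θ = p·0.32 = 0.6069 → θ = 37.36°; offset = 19.7·tan 37.36° = 15.042 m.
Layer 3: sin θ = p·0.43 = 0.8155 → θ = 54.63°; offset = 25.3·tan 54.63° = 35.646 m.
Summing the layer offsets gives 66.127 m.

66.1 m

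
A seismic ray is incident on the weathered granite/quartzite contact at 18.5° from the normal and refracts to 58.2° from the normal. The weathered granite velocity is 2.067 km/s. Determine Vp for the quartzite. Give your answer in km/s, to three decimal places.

sin 18.5° = 0.3173; sin 58.2° = 0.8499.
V₂ = V₁·(sin θ₂/sin θ₁) = 2.067·(0.8499/0.3173) = 5.536 km/s.

5.536 km/s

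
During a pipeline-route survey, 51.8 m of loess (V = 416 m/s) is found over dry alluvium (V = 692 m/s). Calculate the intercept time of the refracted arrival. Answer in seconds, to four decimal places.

0.1990 s

tᵢ = 2h·√(V₂²−V₁²)/(V₁V₂).
√(V₂²−V₁²) = √(692²−416²) = 553.0 m/s.
tᵢ = 2·51.8·553.0/(416·692) = 0.19901 s.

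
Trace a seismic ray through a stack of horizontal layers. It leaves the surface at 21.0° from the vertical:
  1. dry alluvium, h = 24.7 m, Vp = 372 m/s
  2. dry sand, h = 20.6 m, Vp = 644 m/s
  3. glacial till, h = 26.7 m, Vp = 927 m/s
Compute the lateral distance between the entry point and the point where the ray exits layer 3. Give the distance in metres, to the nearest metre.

Ray parameter p = sin 21.0° / 372 m/s = 9.6335e-04 s/m.
Layer 1: θ = 21.00°; offset = 24.7·tan 21.00° = 9.481 m.
Layer 2: sin θ = p·644 = 0.6204 → θ = 38.35°; offset = 20.6·tan 38.35° = 16.295 m.
Layer 3: sin θ = p·927 = 0.8930 → θ = 63.26°; offset = 26.7·tan 63.26° = 52.987 m.
Summing the layer offsets gives 78.764 m.

79 m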